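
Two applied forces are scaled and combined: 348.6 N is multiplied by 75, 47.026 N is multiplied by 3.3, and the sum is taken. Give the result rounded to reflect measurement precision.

2.6 × 10^4 N

348.6 × 75 = 26145 → 2.6 × 10^4 N (2 s.f., last digit at the 10^3 place).
47.026 × 3.3 = 155.1858 → 1.6 × 10^2 N (2 s.f., last digit at the 10^1 place).
Sum: 26300.1858 N; keep the coarser place, 10^3.
Result: 2.6 × 10^4 N.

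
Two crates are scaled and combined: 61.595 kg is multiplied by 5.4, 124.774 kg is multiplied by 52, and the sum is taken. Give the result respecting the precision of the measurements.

61.595 × 5.4 = 332.613 → 3.3 × 10² kg (2 s.f., last digit at the 10^1 place).
124.774 × 52 = 6488.248 → 6.5 × 10³ kg (2 s.f., last digit at the 10^2 place).
Sum: 6820.861 kg; keep the coarser place, 10^2.
Result: 6.8 × 10³ kg.

6.8 × 10³ kg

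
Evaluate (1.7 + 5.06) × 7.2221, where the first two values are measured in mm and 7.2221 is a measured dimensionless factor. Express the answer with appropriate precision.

49 mm

1.7 mm + 5.06 mm = 6.76 mm; the sum is limited to 1 decimal place (2 s.f.).
Carrying full precision, 6.76 × 7.2221 = 48.821396 mm; 7.2221 has 5 s.f., so the result keeps min(2, 5) = 2 s.f.
Rounded to 2 significant figures: 49 mm.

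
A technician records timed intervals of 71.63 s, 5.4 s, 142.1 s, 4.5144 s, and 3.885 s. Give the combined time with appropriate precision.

227.5 s

71.63 s + 5.4 s + 142.1 s + 4.5144 s + 3.885 s = 227.5294 s.
Addition/subtraction keeps the fewest decimal places: 71.63 → 2 decimal places, 5.4 → 1 decimal place, 142.1 → 1 decimal place, 4.5144 → 4 decimal places, 3.885 → 3 decimal places; limit is 1.
Rounded to 1 decimal place: 227.5 s.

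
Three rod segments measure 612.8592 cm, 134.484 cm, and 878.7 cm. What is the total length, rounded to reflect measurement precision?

1626.0 cm

612.8592 cm + 134.484 cm + 878.7 cm = 1626.0432 cm.
Addition/subtraction keeps the fewest decimal places: 612.8592 → 4 decimal places, 134.484 → 3 decimal places, 878.7 → 1 decimal place; limit is 1.
Rounded to 1 decimal place: 1626.0 cm.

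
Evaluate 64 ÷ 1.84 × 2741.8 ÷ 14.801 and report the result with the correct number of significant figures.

6.4 × 10^3

64 ÷ 1.84 × 2741.8 ÷ 14.801 = 6443.27792188…
Multiplication/division keeps the fewest significant figures: 64 → 2 s.f., 1.84 → 3 s.f., 2741.8 → 5 s.f., 14.801 → 5 s.f.; limit is 2.
Rounded to 2 significant figures: 6.4 × 10^3.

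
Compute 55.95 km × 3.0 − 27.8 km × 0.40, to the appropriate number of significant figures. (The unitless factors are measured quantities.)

1.6 × 10^2 km

55.95 × 3.0 = 167.85 → 1.7 × 10^2 km (2 s.f., last digit at the 10^1 place).
27.8 × 0.40 = 11.12 → 11 km (2 s.f., last digit at the 10^0 place).
Difference: 156.73 km; keep the coarser place, 10^1.
Result: 1.6 × 10^2 km.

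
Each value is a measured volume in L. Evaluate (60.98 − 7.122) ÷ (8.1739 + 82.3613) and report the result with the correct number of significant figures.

60.98 − 7.122 = 53.858, limited to 2 d.p. → 4 s.f.; 8.1739 + 82.3613 = 90.5352, limited to 4 d.p. → 6 s.f.
Carrying full precision, 53.858 ÷ 90.5352 = 0.594884641554…; keep min(4, 6) = 4 s.f.
Rounded to 4 significant figures: 0.5949.

0.5949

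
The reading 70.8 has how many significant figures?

3

70.8: zeros between nonzero digits are significant.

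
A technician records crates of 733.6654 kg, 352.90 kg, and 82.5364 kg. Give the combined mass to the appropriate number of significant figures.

733.6654 kg + 352.90 kg + 82.5364 kg = 1169.1018 kg.
Addition/subtraction keeps the fewest decimal places: 733.6654 → 4 decimal places, 352.90 → 2 decimal places, 82.5364 → 4 decimal places; limit is 2.
Rounded to 2 decimal places: 1169.10 kg.

1169.10 kg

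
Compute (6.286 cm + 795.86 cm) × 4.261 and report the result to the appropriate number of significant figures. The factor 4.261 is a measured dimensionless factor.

6.286 cm + 795.86 cm = 802.146 cm; the sum is limited to 2 decimal places (5 s.f.).
Carrying full precision, 802.146 × 4.261 = 3417.944106 cm; 4.261 has 4 s.f., so the result keeps min(5, 4) = 4 s.f.
Rounded to 4 significant figures: 3418 cm.

3418 cm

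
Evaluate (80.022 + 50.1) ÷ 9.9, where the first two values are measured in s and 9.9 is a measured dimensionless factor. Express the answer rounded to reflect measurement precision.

13 s

80.022 s + 50.1 s = 130.122 s; the sum is limited to 1 decimal place (4 s.f.).
Carrying full precision, 130.122 ÷ 9.9 = 13.1436363636… s; 9.9 has 2 s.f., so the result keeps min(4, 2) = 2 s.f.
Rounded to 2 significant figures: 13 s.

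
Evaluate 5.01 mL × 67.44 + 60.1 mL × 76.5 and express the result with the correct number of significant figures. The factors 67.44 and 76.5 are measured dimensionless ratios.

5.01 × 67.44 = 337.8744 → 338 mL (3 s.f., last digit at the 10^0 place).
60.1 × 76.5 = 4597.65 → 4.60 × 10^3 mL (3 s.f., last digit at the 10^1 place).
Sum: 4935.5244 mL; keep the coarser place, 10^1.
Result: 4.94 × 10^3 mL.

4.94 × 10^3 mL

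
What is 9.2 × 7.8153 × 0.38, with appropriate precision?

9.2 × 7.8153 × 0.38 = 27.3222888
Multiplication/division keeps the fewest significant figures: 9.2 → 2 s.f., 7.8153 → 5 s.f., 0.38 → 2 s.f.; limit is 2.
Rounded to 2 significant figures: 27.

27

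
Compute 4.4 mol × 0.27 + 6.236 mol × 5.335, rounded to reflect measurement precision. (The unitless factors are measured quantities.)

34.5 mol

4.4 × 0.27 = 1.188 → 1.2 mol (2 s.f., last digit at the 10^-1 place).
6.236 × 5.335 = 33.26906 → 33.27 mol (4 s.f., last digit at the 10^-2 place).
Sum: 34.45706 mol; keep the coarser place, 10^-1.
Result: 34.5 mol.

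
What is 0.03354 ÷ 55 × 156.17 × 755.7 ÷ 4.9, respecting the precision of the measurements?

0.03354 ÷ 55 × 156.17 × 755.7 ÷ 4.9 = 14.6876163943…
Multiplication/division keeps the fewest significant figures: 0.03354 → 4 s.f., 55 → 2 s.f., 156.17 → 5 s.f., 755.7 → 4 s.f., 4.9 → 2 s.f.; limit is 2.
Rounded to 2 significant figures: 15.

15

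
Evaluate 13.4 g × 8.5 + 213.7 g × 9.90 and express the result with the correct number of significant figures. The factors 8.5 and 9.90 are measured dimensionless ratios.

2.23 × 10^3 g

13.4 × 8.5 = 113.9 → 1.1 × 10^2 g (2 s.f., last digit at the 10^1 place).
213.7 × 9.90 = 2115.63 → 2.12 × 10^3 g (3 s.f., last digit at the 10^1 place).
Sum: 2229.53 g; keep the coarser place, 10^1.
Result: 2.23 × 10^3 g.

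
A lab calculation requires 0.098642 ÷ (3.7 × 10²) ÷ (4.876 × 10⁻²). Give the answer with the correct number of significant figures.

0.098642 ÷ (3.7 × 10²) ÷ (4.876 × 10⁻²) = 0.00546759639048…
Multiplication/division keeps the fewest significant figures: 0.098642 → 5 s.f., 3.7 × 10² → 2 s.f., 4.876 × 10⁻² → 4 s.f.; limit is 2.
Rounded to 2 significant figures: 0.0055.

0.0055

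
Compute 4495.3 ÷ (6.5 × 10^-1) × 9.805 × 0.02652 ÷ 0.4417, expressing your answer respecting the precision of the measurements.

4495.3 ÷ (6.5 × 10^-1) × 9.805 × 0.02652 ÷ 0.4417 = 4071.35565588…
Multiplication/division keeps the fewest significant figures: 4495.3 → 5 s.f., 6.5 × 10^-1 → 2 s.f., 9.805 → 4 s.f., 0.02652 → 4 s.f., 0.4417 → 4 s.f.; limit is 2.
Rounded to 2 significant figures: 4.1 × 10^3.

4.1 × 10^3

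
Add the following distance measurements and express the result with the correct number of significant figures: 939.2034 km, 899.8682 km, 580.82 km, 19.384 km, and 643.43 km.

939.2034 km + 899.8682 km + 580.82 km + 19.384 km + 643.43 km = 3082.7056 km.
Addition/subtraction keeps the fewest decimal places: 939.2034 → 4 decimal places, 899.8682 → 4 decimal places, 580.82 → 2 decimal places, 19.384 → 3 decimal places, 643.43 → 2 decimal places; limit is 2.
Rounded to 2 decimal places: 3082.71 km.

3082.71 km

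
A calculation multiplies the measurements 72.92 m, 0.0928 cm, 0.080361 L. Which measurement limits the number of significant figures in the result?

72.92 m → 4 s.f.; 0.0928 cm → 3 s.f.; 0.080361 L → 5 s.f.
The fewest is 3 significant figures, from 0.0928 cm.

0.0928 cm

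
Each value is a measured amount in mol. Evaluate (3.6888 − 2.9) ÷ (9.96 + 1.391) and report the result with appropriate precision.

0.07

3.6888 − 2.9 = 0.7888, limited to 1 d.p. → 1 s.f.; 9.96 + 1.391 = 11.351, limited to 2 d.p. → 4 s.f.
Carrying full precision, 0.7888 ÷ 11.351 = 0.0694916747423…; keep min(1, 4) = 1 s.f.
Rounded to 1 significant figure: 0.07.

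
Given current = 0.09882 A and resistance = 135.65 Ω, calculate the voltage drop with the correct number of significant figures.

13.40 V

voltage drop = 0.09882 A × 135.65 Ω = 13.404933 V.
0.09882 has 4 significant figures; 135.65 has 5.
Division/multiplication keeps the fewest: 4 significant figures.
Rounded: 13.40 V.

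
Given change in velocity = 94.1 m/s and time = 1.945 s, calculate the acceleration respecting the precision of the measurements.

48.4 m/s²

acceleration = 94.1 m/s ÷ 1.945 s = 48.3804627249… m/s².
94.1 has 3 significant figures; 1.945 has 4.
Division/multiplication keeps the fewest: 3 significant figures.
Rounded: 48.4 m/s².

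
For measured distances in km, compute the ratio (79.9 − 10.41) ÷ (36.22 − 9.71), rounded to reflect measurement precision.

2.62

79.9 − 10.41 = 69.49, limited to 1 d.p. → 3 s.f.; 36.22 − 9.71 = 26.51, limited to 2 d.p. → 4 s.f.
Carrying full precision, 69.49 ÷ 26.51 = 2.62127499057…; keep min(3, 4) = 3 s.f.
Rounded to 3 significant figures: 2.62.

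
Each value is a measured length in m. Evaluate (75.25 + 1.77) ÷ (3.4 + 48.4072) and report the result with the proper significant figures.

75.25 + 1.77 = 77.02, limited to 2 d.p. → 4 s.f.; 3.4 + 48.4072 = 51.8072, limited to 1 d.p. → 3 s.f.
Carrying full precision, 77.02 ÷ 51.8072 = 1.48666594605…; keep min(4, 3) = 3 s.f.
Rounded to 3 significant figures: 1.49.

1.49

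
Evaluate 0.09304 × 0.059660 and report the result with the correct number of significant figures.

0.005551

0.09304 × 0.059660 = 0.0055507664
Multiplication/division keeps the fewest significant figures: 0.09304 → 4 s.f., 0.059660 → 5 s.f.; limit is 4.
Rounded to 4 significant figures: 0.005551.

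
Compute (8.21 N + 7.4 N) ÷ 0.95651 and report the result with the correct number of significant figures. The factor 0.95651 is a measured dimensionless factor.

8.21 N + 7.4 N = 15.61 N; the sum is limited to 1 decimal place (3 s.f.).
Carrying full precision, 15.61 ÷ 0.95651 = 16.3197457423… N; 0.95651 has 5 s.f., so the result keeps min(3, 5) = 3 s.f.
Rounded to 3 significant figures: 16.3 N.

16.3 N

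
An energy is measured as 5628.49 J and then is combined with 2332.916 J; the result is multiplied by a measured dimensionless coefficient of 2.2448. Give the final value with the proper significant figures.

5628.49 J + 2332.916 J = 7961.406 J; the sum is limited to 2 decimal places (6 s.f.).
Carrying full precision, 7961.406 × 2.2448 = 17871.7641888 J; 2.2448 has 5 s.f., so the result keeps min(6, 5) = 5 s.f.
Rounded to 5 significant figures: 17872 J.

17872 J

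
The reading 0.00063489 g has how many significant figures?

0.00063489: leading zeros are not significant.

5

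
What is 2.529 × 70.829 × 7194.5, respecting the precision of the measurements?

2.529 × 70.829 × 7194.5 = 1288725.89922…
Multiplication/division keeps the fewest significant figures: 2.529 → 4 s.f., 70.829 → 5 s.f., 7194.5 → 5 s.f.; limit is 4.
Rounded to 4 significant figures: 1.289 × 10⁶.

1.289 × 10⁶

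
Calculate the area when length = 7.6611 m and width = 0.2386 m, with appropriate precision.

1.828 m²

area = 7.6611 m × 0.2386 m = 1.82793846 m².
7.6611 has 5 significant figures; 0.2386 has 4.
Division/multiplication keeps the fewest: 4 significant figures.
Rounded: 1.828 m².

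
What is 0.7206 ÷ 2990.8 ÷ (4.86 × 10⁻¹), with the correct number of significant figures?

4.96 × 10⁻⁴

0.7206 ÷ 2990.8 ÷ (4.86 × 10⁻¹) = 0.000495759010761…
Multiplication/division keeps the fewest significant figures: 0.7206 → 4 s.f., 2990.8 → 5 s.f., 4.86 × 10⁻¹ → 3 s.f.; limit is 3.
Rounded to 3 significant figures: 4.96 × 10⁻⁴.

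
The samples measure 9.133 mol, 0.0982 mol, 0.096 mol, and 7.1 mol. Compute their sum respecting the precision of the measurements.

9.133 mol + 0.0982 mol + 0.096 mol + 7.1 mol = 16.4272 mol.
Addition/subtraction keeps the fewest decimal places: 9.133 → 3 decimal places, 0.0982 → 4 decimal places, 0.096 → 3 decimal places, 7.1 → 1 decimal place; limit is 1.
Rounded to 1 decimal place: 16.4 mol.

16.4 mol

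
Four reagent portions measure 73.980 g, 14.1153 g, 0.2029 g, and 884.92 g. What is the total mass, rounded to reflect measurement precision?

73.980 g + 14.1153 g + 0.2029 g + 884.92 g = 973.2182 g.
Addition/subtraction keeps the fewest decimal places: 73.980 → 3 decimal places, 14.1153 → 4 decimal places, 0.2029 → 4 decimal places, 884.92 → 2 decimal places; limit is 2.
Rounded to 2 decimal places: 973.22 g.

973.22 g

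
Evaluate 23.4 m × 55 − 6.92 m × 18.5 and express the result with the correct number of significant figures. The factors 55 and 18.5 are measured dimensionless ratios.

1.2 × 10³ m

23.4 × 55 = 1287 → 1.3 × 10³ m (2 s.f., last digit at the 10^2 place).
6.92 × 18.5 = 128.02 → 128 m (3 s.f., last digit at the 10^0 place).
Difference: 1158.98 m; keep the coarser place, 10^2.
Result: 1.2 × 10³ m.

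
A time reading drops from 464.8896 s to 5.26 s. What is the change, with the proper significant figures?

464.8896 s − 5.26 s = 459.6296 s.
Addition/subtraction keeps the fewest decimal places: 464.8896 → 4 decimal places, 5.26 → 2 decimal places; limit is 2.
Rounded to 2 decimal places: 459.63 s.

459.63 s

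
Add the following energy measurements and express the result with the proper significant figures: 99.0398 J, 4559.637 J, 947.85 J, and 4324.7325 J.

99.0398 J + 4559.637 J + 947.85 J + 4324.7325 J = 9931.2593 J.
Addition/subtraction keeps the fewest decimal places: 99.0398 → 4 decimal places, 4559.637 → 3 decimal places, 947.85 → 2 decimal places, 4324.7325 → 4 decimal places; limit is 2.
Rounded to 2 decimal places: 9931.26 J.

9931.26 J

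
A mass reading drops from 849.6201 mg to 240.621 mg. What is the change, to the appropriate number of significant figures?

6.08999 × 10^2 mg

849.6201 mg − 240.621 mg = 608.9991 mg.
Addition/subtraction keeps the fewest decimal places: 849.6201 → 4 decimal places, 240.621 → 3 decimal places; limit is 3.
Rounded to 3 decimal places: 6.08999 × 10^2 mg.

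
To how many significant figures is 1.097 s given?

1.097: zeros between nonzero digits are significant.

4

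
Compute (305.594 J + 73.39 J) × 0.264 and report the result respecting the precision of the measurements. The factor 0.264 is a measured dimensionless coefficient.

100. J

305.594 J + 73.39 J = 378.984 J; the sum is limited to 2 decimal places (5 s.f.).
Carrying full precision, 378.984 × 0.264 = 100.051776 J; 0.264 has 3 s.f., so the result keeps min(5, 3) = 3 s.f.
Rounded to 3 significant figures: 100. J.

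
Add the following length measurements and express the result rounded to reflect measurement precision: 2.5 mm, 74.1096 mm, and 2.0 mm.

2.5 mm + 74.1096 mm + 2.0 mm = 78.6096 mm.
Addition/subtraction keeps the fewest decimal places: 2.5 → 1 decimal place, 74.1096 → 4 decimal places, 2.0 → 1 decimal place; limit is 1.
Rounded to 1 decimal place: 78.6 mm.

78.6 mm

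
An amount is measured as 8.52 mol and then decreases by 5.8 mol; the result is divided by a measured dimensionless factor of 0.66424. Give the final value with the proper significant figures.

4.1 mol

8.52 mol − 5.8 mol = 2.72 mol; the difference is limited to 1 decimal place (2 s.f.).
Carrying full precision, 2.72 ÷ 0.66424 = 4.09490545586… mol; 0.66424 has 5 s.f., so the result keeps min(2, 5) = 2 s.f.
Rounded to 2 significant figures: 4.1 mol.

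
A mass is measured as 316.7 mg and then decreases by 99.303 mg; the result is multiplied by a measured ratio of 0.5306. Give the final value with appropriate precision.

316.7 mg − 99.303 mg = 217.397 mg; the difference is limited to 1 decimal place (4 s.f.).
Carrying full precision, 217.397 × 0.5306 = 115.3508482 mg; 0.5306 has 4 s.f., so the result keeps min(4, 4) = 4 s.f.
Rounded to 4 significant figures: 115.4 mg.

115.4 mg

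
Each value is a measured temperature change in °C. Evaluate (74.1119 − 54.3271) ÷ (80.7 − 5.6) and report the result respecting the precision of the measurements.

0.263

74.1119 − 54.3271 = 19.7848, limited to 4 d.p. → 6 s.f.; 80.7 − 5.6 = 75.1, limited to 1 d.p. → 3 s.f.
Carrying full precision, 19.7848 ÷ 75.1 = 0.263446071904…; keep min(6, 3) = 3 s.f.
Rounded to 3 significant figures: 0.263.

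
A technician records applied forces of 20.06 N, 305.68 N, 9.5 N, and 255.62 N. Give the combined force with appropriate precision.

590.9 N

20.06 N + 305.68 N + 9.5 N + 255.62 N = 590.86 N.
Addition/subtraction keeps the fewest decimal places: 20.06 → 2 decimal places, 305.68 → 2 decimal places, 9.5 → 1 decimal place, 255.62 → 2 decimal places; limit is 1.
Rounded to 1 decimal place: 590.9 N.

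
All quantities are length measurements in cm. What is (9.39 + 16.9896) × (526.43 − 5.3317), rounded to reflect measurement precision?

1.375 × 10^4 cm²

9.39 + 16.9896 = 26.3796, limited to 2 d.p. → 4 s.f.; 526.43 − 5.3317 = 521.0983, limited to 2 d.p. → 5 s.f.
Carrying full precision, 26.3796 × 521.0983 = 13746.3647147…; keep min(4, 5) = 4 s.f.
Rounded to 4 significant figures: 1.375 × 10^4 cm².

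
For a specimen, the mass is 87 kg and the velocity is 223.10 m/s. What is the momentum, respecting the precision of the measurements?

1.9 × 10⁴ kg·m/s

momentum = 87 kg × 223.10 m/s = 19409.7 kg·m/s.
87 has 2 significant figures; 223.10 has 5.
Division/multiplication keeps the fewest: 2 significant figures.
Rounded: 1.9 × 10⁴ kg·m/s.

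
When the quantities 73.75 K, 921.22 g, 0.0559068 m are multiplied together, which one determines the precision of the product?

73.75 K

73.75 K → 4 s.f.; 921.22 g → 5 s.f.; 0.0559068 m → 6 s.f.
The fewest is 4 significant figures, from 73.75 K.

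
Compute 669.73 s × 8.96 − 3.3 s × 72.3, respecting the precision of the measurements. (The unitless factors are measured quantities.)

5.76 × 10³ s

669.73 × 8.96 = 6000.7808 → 6.00 × 10³ s (3 s.f., last digit at the 10^1 place).
3.3 × 72.3 = 238.59 → 2.4 × 10² s (2 s.f., last digit at the 10^1 place).
Difference: 5762.1908 s; keep the coarser place, 10^1.
Result: 5.76 × 10³ s.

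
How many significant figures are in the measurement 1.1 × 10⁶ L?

2

1.1 × 10⁶: in scientific notation every digit of the coefficient is significant.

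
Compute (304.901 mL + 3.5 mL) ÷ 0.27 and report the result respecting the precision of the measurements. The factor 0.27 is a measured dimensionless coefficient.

304.901 mL + 3.5 mL = 308.401 mL; the sum is limited to 1 decimal place (4 s.f.).
Carrying full precision, 308.401 ÷ 0.27 = 1142.22592593… mL; 0.27 has 2 s.f., so the result keeps min(4, 2) = 2 s.f.
Rounded to 2 significant figures: 1.1 × 10^3 mL.

1.1 × 10^3 mL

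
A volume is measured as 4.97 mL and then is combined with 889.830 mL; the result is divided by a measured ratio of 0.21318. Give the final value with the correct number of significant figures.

4197.4 mL

4.97 mL + 889.830 mL = 894.800 mL; the sum is limited to 2 decimal places (5 s.f.).
Carrying full precision, 894.800 ÷ 0.21318 = 4197.39187541… mL; 0.21318 has 5 s.f., so the result keeps min(5, 5) = 5 s.f.
Rounded to 5 significant figures: 4197.4 mL.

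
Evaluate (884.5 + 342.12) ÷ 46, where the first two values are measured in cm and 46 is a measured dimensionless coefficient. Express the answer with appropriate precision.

884.5 cm + 342.12 cm = 1226.62 cm; the sum is limited to 1 decimal place (5 s.f.).
Carrying full precision, 1226.62 ÷ 46 = 26.6656521739… cm; 46 has 2 s.f., so the result keeps min(5, 2) = 2 s.f.
Rounded to 2 significant figures: 27 cm.

27 cm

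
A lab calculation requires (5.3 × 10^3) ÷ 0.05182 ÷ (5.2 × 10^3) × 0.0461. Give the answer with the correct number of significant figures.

0.91

(5.3 × 10^3) ÷ 0.05182 ÷ (5.2 × 10^3) × 0.0461 = 0.906725944839…
Multiplication/division keeps the fewest significant figures: 5.3 × 10^3 → 2 s.f., 0.05182 → 4 s.f., 5.2 × 10^3 → 2 s.f., 0.0461 → 3 s.f.; limit is 2.
Rounded to 2 significant figures: 0.91.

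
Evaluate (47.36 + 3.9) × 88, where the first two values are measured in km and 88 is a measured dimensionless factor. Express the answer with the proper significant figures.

47.36 km + 3.9 km = 51.26 km; the sum is limited to 1 decimal place (3 s.f.).
Carrying full precision, 51.26 × 88 = 4510.88 km; 88 has 2 s.f., so the result keeps min(3, 2) = 2 s.f.
Rounded to 2 significant figures: 4.5 × 10^3 km.

4.5 × 10^3 km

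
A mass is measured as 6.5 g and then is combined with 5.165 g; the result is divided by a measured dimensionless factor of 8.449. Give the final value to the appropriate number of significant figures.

1.38 g

6.5 g + 5.165 g = 11.665 g; the sum is limited to 1 decimal place (3 s.f.).
Carrying full precision, 11.665 ÷ 8.449 = 1.38063676175… g; 8.449 has 4 s.f., so the result keeps min(3, 4) = 3 s.f.
Rounded to 3 significant figures: 1.38 g.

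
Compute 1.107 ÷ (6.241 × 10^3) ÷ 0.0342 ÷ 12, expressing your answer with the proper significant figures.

1.107 ÷ (6.241 × 10^3) ÷ 0.0342 ÷ 12 = 0.000432201317265…
Multiplication/division keeps the fewest significant figures: 1.107 → 4 s.f., 6.241 × 10^3 → 4 s.f., 0.0342 → 3 s.f., 12 → 2 s.f.; limit is 2.
Rounded to 2 significant figures: 4.3 × 10^-4.

4.3 × 10^-4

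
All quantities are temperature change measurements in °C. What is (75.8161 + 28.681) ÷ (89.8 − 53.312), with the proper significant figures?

75.8161 + 28.681 = 104.4971, limited to 3 d.p. → 6 s.f.; 89.8 − 53.312 = 36.488, limited to 1 d.p. → 3 s.f.
Carrying full precision, 104.4971 ÷ 36.488 = 2.86387579478…; keep min(6, 3) = 3 s.f.
Rounded to 3 significant figures: 2.86.

2.86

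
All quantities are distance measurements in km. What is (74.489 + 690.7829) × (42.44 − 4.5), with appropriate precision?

74.489 + 690.7829 = 765.2719, limited to 3 d.p. → 6 s.f.; 42.44 − 4.5 = 37.94, limited to 1 d.p. → 3 s.f.
Carrying full precision, 765.2719 × 37.94 = 29034.415886; keep min(6, 3) = 3 s.f.
Rounded to 3 significant figures: 2.90 × 10^4 km².

2.90 × 10^4 km²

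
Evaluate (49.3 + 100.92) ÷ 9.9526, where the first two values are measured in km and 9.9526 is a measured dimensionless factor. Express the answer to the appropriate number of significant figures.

49.3 km + 100.92 km = 150.22 km; the sum is limited to 1 decimal place (4 s.f.).
Carrying full precision, 150.22 ÷ 9.9526 = 15.0935433957… km; 9.9526 has 5 s.f., so the result keeps min(4, 5) = 4 s.f.
Rounded to 4 significant figures: 15.09 km.

15.09 km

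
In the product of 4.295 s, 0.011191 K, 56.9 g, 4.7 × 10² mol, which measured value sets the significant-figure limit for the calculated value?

4.295 s → 4 s.f.; 0.011191 K → 5 s.f.; 56.9 g → 3 s.f.; 4.7 × 10² mol → 2 s.f.
The fewest is 2 significant figures, from 4.7 × 10² mol.

4.7 × 10² mol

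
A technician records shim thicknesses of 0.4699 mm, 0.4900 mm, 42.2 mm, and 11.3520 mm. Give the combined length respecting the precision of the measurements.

0.4699 mm + 0.4900 mm + 42.2 mm + 11.3520 mm = 54.5119 mm.
Addition/subtraction keeps the fewest decimal places: 0.4699 → 4 decimal places, 0.4900 → 4 decimal places, 42.2 → 1 decimal place, 11.3520 → 4 decimal places; limit is 1.
Rounded to 1 decimal place: 54.5 mm.

54.5 mm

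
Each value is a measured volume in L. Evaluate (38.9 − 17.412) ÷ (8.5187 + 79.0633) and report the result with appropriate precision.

0.245

38.9 − 17.412 = 21.488, limited to 1 d.p. → 3 s.f.; 8.5187 + 79.0633 = 87.5820, limited to 4 d.p. → 6 s.f.
Carrying full precision, 21.488 ÷ 87.5820 = 0.245347217465…; keep min(3, 6) = 3 s.f.
Rounded to 3 significant figures: 0.245.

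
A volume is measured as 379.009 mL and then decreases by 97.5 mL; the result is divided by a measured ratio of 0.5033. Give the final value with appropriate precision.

379.009 mL − 97.5 mL = 281.509 mL; the difference is limited to 1 decimal place (4 s.f.).
Carrying full precision, 281.509 ÷ 0.5033 = 559.32644546… mL; 0.5033 has 4 s.f., so the result keeps min(4, 4) = 4 s.f.
Rounded to 4 significant figures: 559.3 mL.

559.3 mL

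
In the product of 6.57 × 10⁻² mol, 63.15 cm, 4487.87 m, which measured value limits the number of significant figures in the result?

6.57 × 10⁻² mol → 3 s.f.; 63.15 cm → 4 s.f.; 4487.87 m → 6 s.f.
The fewest is 3 significant figures, from 6.57 × 10⁻² mol.

6.57 × 10⁻² mol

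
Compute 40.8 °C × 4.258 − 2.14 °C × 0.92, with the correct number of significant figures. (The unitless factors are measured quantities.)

40.8 × 4.258 = 173.7264 → 174 °C (3 s.f., last digit at the 10^0 place).
2.14 × 0.92 = 1.9688 → 2.0 °C (2 s.f., last digit at the 10^-1 place).
Difference: 171.7576 °C; keep the coarser place, 10^0.
Result: 172 °C.

172 °C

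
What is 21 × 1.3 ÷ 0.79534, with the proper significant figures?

21 × 1.3 ÷ 0.79534 = 34.3249427918…
Multiplication/division keeps the fewest significant figures: 21 → 2 s.f., 1.3 → 2 s.f., 0.79534 → 5 s.f.; limit is 2.
Rounded to 2 significant figures: 34.

34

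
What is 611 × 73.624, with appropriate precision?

611 × 73.624 = 44984.264
Multiplication/division keeps the fewest significant figures: 611 → 3 s.f., 73.624 → 5 s.f.; limit is 3.
Rounded to 3 significant figures: 4.50 × 10^4.

4.50 × 10^4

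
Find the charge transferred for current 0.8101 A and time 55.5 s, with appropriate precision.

45.0 C

charge transferred = 0.8101 A × 55.5 s = 44.96055 C.
0.8101 has 4 significant figures; 55.5 has 3.
Division/multiplication keeps the fewest: 3 significant figures.
Rounded: 45.0 C.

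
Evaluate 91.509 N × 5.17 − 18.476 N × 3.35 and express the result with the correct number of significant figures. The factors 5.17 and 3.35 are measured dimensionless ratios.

4.11 × 10² N

91.509 × 5.17 = 473.10153 → 473 N (3 s.f., last digit at the 10^0 place).
18.476 × 3.35 = 61.8946 → 61.9 N (3 s.f., last digit at the 10^-1 place).
Difference: 411.20693 N; keep the coarser place, 10^0.
Result: 4.11 × 10² N.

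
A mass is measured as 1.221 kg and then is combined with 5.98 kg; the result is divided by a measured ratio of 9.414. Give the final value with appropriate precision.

1.221 kg + 5.98 kg = 7.201 kg; the sum is limited to 2 decimal places (3 s.f.).
Carrying full precision, 7.201 ÷ 9.414 = 0.764924580412… kg; 9.414 has 4 s.f., so the result keeps min(3, 4) = 3 s.f.
Rounded to 3 significant figures: 0.765 kg.

0.765 kg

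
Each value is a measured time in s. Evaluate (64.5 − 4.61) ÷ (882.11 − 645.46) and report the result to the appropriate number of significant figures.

64.5 − 4.61 = 59.89, limited to 1 d.p. → 3 s.f.; 882.11 − 645.46 = 236.65, limited to 2 d.p. → 5 s.f.
Carrying full precision, 59.89 ÷ 236.65 = 0.253074160152…; keep min(3, 5) = 3 s.f.
Rounded to 3 significant figures: 0.253.

0.253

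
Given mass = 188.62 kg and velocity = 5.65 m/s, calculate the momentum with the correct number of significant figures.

1.07 × 10³ kg·m/s

momentum = 188.62 kg × 5.65 m/s = 1065.703 kg·m/s.
188.62 has 5 significant figures; 5.65 has 3.
Division/multiplication keeps the fewest: 3 significant figures.
Rounded: 1.07 × 10³ kg·m/s.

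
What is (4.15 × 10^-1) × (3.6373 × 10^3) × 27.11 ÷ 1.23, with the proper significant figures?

3.33 × 10^4

(4.15 × 10^-1) × (3.6373 × 10^3) × 27.11 ÷ 1.23 = 33269.9099553…
Multiplication/division keeps the fewest significant figures: 4.15 × 10^-1 → 3 s.f., 3.6373 × 10^3 → 5 s.f., 27.11 → 4 s.f., 1.23 → 3 s.f.; limit is 3.
Rounded to 3 significant figures: 3.33 × 10^4.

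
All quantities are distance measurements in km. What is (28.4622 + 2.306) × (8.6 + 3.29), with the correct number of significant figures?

366 km²

28.4622 + 2.306 = 30.7682, limited to 3 d.p. → 5 s.f.; 8.6 + 3.29 = 11.89, limited to 1 d.p. → 3 s.f.
Carrying full precision, 30.7682 × 11.89 = 365.833898; keep min(5, 3) = 3 s.f.
Rounded to 3 significant figures: 366 km².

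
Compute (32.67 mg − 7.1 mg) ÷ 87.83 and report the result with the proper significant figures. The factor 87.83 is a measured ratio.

32.67 mg − 7.1 mg = 25.57 mg; the difference is limited to 1 decimal place (3 s.f.).
Carrying full precision, 25.57 ÷ 87.83 = 0.291130593191… mg; 87.83 has 4 s.f., so the result keeps min(3, 4) = 3 s.f.
Rounded to 3 significant figures: 0.291 mg.

0.291 mg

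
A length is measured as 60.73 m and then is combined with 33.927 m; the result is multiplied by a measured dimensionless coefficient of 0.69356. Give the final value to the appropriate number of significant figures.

65.65 m

60.73 m + 33.927 m = 94.657 m; the sum is limited to 2 decimal places (4 s.f.).
Carrying full precision, 94.657 × 0.69356 = 65.65030892 m; 0.69356 has 5 s.f., so the result keeps min(4, 5) = 4 s.f.
Rounded to 4 significant figures: 65.65 m.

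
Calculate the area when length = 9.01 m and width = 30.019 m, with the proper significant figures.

270. m²

area = 9.01 m × 30.019 m = 270.47119 m².
9.01 has 3 significant figures; 30.019 has 5.
Division/multiplication keeps the fewest: 3 significant figures.
Rounded: 270. m².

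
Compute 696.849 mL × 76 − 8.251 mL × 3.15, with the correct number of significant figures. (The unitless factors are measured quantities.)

5.3 × 10⁴ mL

696.849 × 76 = 52960.524 → 5.3 × 10⁴ mL (2 s.f., last digit at the 10^3 place).
8.251 × 3.15 = 25.99065 → 26.0 mL (3 s.f., last digit at the 10^-1 place).
Difference: 52934.53335 mL; keep the coarser place, 10^3.
Result: 5.3 × 10⁴ mL.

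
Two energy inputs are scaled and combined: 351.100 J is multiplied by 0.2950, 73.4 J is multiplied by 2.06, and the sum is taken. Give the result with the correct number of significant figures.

255 J

351.100 × 0.2950 = 103.5745 → 103.6 J (4 s.f., last digit at the 10^-1 place).
73.4 × 2.06 = 151.204 → 151 J (3 s.f., last digit at the 10^0 place).
Sum: 254.7785 J; keep the coarser place, 10^0.
Result: 255 J.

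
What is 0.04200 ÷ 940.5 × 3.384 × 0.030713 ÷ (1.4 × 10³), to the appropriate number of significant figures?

3.3 × 10⁻⁹

0.04200 ÷ 940.5 × 3.384 × 0.030713 ÷ (1.4 × 10³) = 3.31524057416 × 10^-9…
Multiplication/division keeps the fewest significant figures: 0.04200 → 4 s.f., 940.5 → 4 s.f., 3.384 → 4 s.f., 0.030713 → 5 s.f., 1.4 × 10³ → 2 s.f.; limit is 2.
Rounded to 2 significant figures: 3.3 × 10⁻⁹.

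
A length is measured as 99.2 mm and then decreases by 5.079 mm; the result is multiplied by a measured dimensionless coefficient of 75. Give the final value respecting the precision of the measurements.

7.1 × 10^3 mm

99.2 mm − 5.079 mm = 94.121 mm; the difference is limited to 1 decimal place (3 s.f.).
Carrying full precision, 94.121 × 75 = 7059.075 mm; 75 has 2 s.f., so the result keeps min(3, 2) = 2 s.f.
Rounded to 2 significant figures: 7.1 × 10^3 mm.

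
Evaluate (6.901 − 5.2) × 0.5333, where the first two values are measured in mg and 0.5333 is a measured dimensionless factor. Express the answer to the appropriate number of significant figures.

0.91 mg

6.901 mg − 5.2 mg = 1.701 mg; the difference is limited to 1 decimal place (2 s.f.).
Carrying full precision, 1.701 × 0.5333 = 0.9071433 mg; 0.5333 has 4 s.f., so the result keeps min(2, 4) = 2 s.f.
Rounded to 2 significant figures: 0.91 mg.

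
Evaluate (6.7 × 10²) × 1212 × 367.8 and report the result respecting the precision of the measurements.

3.0 × 10⁸

(6.7 × 10²) × 1212 × 367.8 = 298668312
Multiplication/division keeps the fewest significant figures: 6.7 × 10² → 2 s.f., 1212 → 4 s.f., 367.8 → 4 s.f.; limit is 2.
Rounded to 2 significant figures: 3.0 × 10⁸.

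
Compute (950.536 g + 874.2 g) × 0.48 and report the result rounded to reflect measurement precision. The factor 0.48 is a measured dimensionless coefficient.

8.8 × 10² g

950.536 g + 874.2 g = 1824.736 g; the sum is limited to 1 decimal place (5 s.f.).
Carrying full precision, 1824.736 × 0.48 = 875.87328 g; 0.48 has 2 s.f., so the result keeps min(5, 2) = 2 s.f.
Rounded to 2 significant figures: 8.8 × 10² g.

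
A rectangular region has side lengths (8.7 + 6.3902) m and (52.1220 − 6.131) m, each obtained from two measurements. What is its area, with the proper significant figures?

694 m²

8.7 + 6.3902 = 15.0902, limited to 1 d.p. → 3 s.f.; 52.1220 − 6.131 = 45.9910, limited to 3 d.p. → 5 s.f.
Carrying full precision, 15.0902 × 45.9910 = 694.0133882; keep min(3, 5) = 3 s.f.
Rounded to 3 significant figures: 694 m².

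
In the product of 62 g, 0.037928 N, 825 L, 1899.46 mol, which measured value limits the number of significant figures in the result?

62 g

62 g → 2 s.f.; 0.037928 N → 5 s.f.; 825 L → 3 s.f.; 1899.46 mol → 6 s.f.
The fewest is 2 significant figures, from 62 g.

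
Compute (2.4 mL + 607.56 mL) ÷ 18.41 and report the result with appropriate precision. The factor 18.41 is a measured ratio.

33.13 mL

2.4 mL + 607.56 mL = 609.96 mL; the sum is limited to 1 decimal place (4 s.f.).
Carrying full precision, 609.96 ÷ 18.41 = 33.1319934818… mL; 18.41 has 4 s.f., so the result keeps min(4, 4) = 4 s.f.
Rounded to 4 significant figures: 33.13 mL.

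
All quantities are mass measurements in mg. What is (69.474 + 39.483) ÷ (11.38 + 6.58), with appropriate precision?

6.067

69.474 + 39.483 = 108.957, limited to 3 d.p. → 6 s.f.; 11.38 + 6.58 = 17.96, limited to 2 d.p. → 4 s.f.
Carrying full precision, 108.957 ÷ 17.96 = 6.0666481069…; keep min(6, 4) = 4 s.f.
Rounded to 4 significant figures: 6.067.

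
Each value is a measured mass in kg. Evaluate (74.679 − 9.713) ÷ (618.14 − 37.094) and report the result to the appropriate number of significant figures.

0.11181

74.679 − 9.713 = 64.966, limited to 3 d.p. → 5 s.f.; 618.14 − 37.094 = 581.046, limited to 2 d.p. → 5 s.f.
Carrying full precision, 64.966 ÷ 581.046 = 0.111808703614…; keep min(5, 5) = 5 s.f.
Rounded to 5 significant figures: 0.11181.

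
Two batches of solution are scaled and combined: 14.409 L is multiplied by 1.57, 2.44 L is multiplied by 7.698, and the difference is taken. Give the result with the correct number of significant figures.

3.8 L

14.409 × 1.57 = 22.62213 → 22.6 L (3 s.f., last digit at the 10^-1 place).
2.44 × 7.698 = 18.78312 → 18.8 L (3 s.f., last digit at the 10^-1 place).
Difference: 3.83901 L; keep the coarser place, 10^-1.
Result: 3.8 L.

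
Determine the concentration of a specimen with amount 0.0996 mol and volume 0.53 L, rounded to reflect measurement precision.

0.19 mol/L

concentration = 0.0996 mol ÷ 0.53 L = 0.187924528302… mol/L.
0.0996 has 3 significant figures; 0.53 has 2.
Division/multiplication keeps the fewest: 2 significant figures.
Rounded: 0.19 mol/L.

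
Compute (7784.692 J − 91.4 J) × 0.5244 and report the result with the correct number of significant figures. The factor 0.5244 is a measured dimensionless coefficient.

4034 J

7784.692 J − 91.4 J = 7693.292 J; the difference is limited to 1 decimal place (5 s.f.).
Carrying full precision, 7693.292 × 0.5244 = 4034.3623248 J; 0.5244 has 4 s.f., so the result keeps min(5, 4) = 4 s.f.
Rounded to 4 significant figures: 4034 J.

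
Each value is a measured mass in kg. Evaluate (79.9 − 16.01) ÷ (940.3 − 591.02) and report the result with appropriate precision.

0.183

79.9 − 16.01 = 63.89, limited to 1 d.p. → 3 s.f.; 940.3 − 591.02 = 349.28, limited to 1 d.p. → 4 s.f.
Carrying full precision, 63.89 ÷ 349.28 = 0.182919147962…; keep min(3, 4) = 3 s.f.
Rounded to 3 significant figures: 0.183.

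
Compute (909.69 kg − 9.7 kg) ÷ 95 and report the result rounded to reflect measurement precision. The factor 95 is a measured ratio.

909.69 kg − 9.7 kg = 899.99 kg; the difference is limited to 1 decimal place (4 s.f.).
Carrying full precision, 899.99 ÷ 95 = 9.47357894737… kg; 95 has 2 s.f., so the result keeps min(4, 2) = 2 s.f.
Rounded to 2 significant figures: 9.5 kg.

9.5 kg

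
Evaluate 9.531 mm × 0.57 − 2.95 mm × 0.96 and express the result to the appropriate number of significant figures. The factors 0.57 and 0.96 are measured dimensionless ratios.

9.531 × 0.57 = 5.43267 → 5.4 mm (2 s.f., last digit at the 10^-1 place).
2.95 × 0.96 = 2.832 → 2.8 mm (2 s.f., last digit at the 10^-1 place).
Difference: 2.60067 mm; keep the coarser place, 10^-1.
Result: 2.6 mm.

2.6 mm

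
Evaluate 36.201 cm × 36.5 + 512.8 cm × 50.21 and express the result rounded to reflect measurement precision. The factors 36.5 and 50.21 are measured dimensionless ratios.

2.707 × 10⁴ cm

36.201 × 36.5 = 1321.3365 → 1.32 × 10³ cm (3 s.f., last digit at the 10^1 place).
512.8 × 50.21 = 25747.688 → 2.575 × 10⁴ cm (4 s.f., last digit at the 10^1 place).
Sum: 27069.0245 cm; keep the coarser place, 10^1.
Result: 2.707 × 10⁴ cm.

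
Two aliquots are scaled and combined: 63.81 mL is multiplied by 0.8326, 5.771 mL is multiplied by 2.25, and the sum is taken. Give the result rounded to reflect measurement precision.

63.81 × 0.8326 = 53.128206 → 53.13 mL (4 s.f., last digit at the 10^-2 place).
5.771 × 2.25 = 12.98475 → 13.0 mL (3 s.f., last digit at the 10^-1 place).
Sum: 66.112956 mL; keep the coarser place, 10^-1.
Result: 66.1 mL.

66.1 mL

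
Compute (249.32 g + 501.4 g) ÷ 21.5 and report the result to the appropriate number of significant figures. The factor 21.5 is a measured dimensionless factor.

34.9 g

249.32 g + 501.4 g = 750.72 g; the sum is limited to 1 decimal place (4 s.f.).
Carrying full precision, 750.72 ÷ 21.5 = 34.9172093023… g; 21.5 has 3 s.f., so the result keeps min(4, 3) = 3 s.f.
Rounded to 3 significant figures: 34.9 g.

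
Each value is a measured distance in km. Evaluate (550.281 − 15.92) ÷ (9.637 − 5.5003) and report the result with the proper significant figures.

550.281 − 15.92 = 534.361, limited to 2 d.p. → 5 s.f.; 9.637 − 5.5003 = 4.1367, limited to 3 d.p. → 4 s.f.
Carrying full precision, 534.361 ÷ 4.1367 = 129.175671429…; keep min(5, 4) = 4 s.f.
Rounded to 4 significant figures: 129.2.

129.2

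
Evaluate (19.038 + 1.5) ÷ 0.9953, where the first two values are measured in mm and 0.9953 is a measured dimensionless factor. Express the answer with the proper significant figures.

20.6 mm

19.038 mm + 1.5 mm = 20.538 mm; the sum is limited to 1 decimal place (3 s.f.).
Carrying full precision, 20.538 ÷ 0.9953 = 20.6349844268… mm; 0.9953 has 4 s.f., so the result keeps min(3, 4) = 3 s.f.
Rounded to 3 significant figures: 20.6 mm.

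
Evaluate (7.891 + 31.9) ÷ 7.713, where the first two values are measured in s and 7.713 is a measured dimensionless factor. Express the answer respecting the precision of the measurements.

7.891 s + 31.9 s = 39.791 s; the sum is limited to 1 decimal place (3 s.f.).
Carrying full precision, 39.791 ÷ 7.713 = 5.158952418… s; 7.713 has 4 s.f., so the result keeps min(3, 4) = 3 s.f.
Rounded to 3 significant figures: 5.16 s.

5.16 s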